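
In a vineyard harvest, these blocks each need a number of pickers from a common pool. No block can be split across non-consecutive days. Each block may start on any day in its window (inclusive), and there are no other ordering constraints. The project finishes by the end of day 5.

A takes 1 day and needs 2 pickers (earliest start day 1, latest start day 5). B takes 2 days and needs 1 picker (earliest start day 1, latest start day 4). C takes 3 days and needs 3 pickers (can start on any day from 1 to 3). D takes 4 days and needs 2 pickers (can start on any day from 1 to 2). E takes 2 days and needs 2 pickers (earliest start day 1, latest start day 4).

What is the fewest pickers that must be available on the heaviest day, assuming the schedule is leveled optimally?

5

Early-start (A@1, B@1, C@1, D@1, E@1) gives peak 10: d1:10  d2:8  d3:5  d4:2  d5:0.
Shift C→3, D→2.
Schedule A@1, B@1, C@3, D@2, E@1: d1:5  d2:5  d3:5  d4:5  d5:5 — peak 5.
Total picker-days = 25 over 5 days ⇒ peak ≥ ⌈25/5⌉ = 5, so 5 is optimal.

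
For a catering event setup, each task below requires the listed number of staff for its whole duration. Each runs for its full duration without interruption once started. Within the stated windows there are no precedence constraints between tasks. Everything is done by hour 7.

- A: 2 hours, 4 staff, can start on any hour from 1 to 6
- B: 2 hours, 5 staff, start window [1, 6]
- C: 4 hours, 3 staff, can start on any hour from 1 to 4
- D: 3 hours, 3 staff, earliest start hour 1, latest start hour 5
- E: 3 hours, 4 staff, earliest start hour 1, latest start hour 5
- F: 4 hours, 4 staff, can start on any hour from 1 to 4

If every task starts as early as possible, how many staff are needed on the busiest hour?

Early-start schedule: A@1, B@1, C@1, D@1, E@1, F@1.
Load per hour: hour 1: 23, hour 2: 23, hour 3: 14, hour 4: 7, hour 5: 0, hour 6: 0, hour 7: 0.
Peak is 23.

23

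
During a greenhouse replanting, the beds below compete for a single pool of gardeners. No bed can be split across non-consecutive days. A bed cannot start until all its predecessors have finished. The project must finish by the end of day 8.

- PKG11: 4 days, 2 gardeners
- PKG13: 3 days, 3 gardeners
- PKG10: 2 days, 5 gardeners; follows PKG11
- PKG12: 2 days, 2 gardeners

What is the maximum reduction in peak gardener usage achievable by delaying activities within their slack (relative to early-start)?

2

Early-start peak: d1:7  d2:7  d3:5  d4:2  d5:5  d6:5  d7:0  d8:0 ⇒ 7.
Leveled (PKG11@1, PKG13@1, PKG10@5, PKG12@7): d1:5  d2:5  d3:5  d4:2  d5:5  d6:5  d7:2  d8:2 ⇒ 5.
Reduction 7 − 5 = 2.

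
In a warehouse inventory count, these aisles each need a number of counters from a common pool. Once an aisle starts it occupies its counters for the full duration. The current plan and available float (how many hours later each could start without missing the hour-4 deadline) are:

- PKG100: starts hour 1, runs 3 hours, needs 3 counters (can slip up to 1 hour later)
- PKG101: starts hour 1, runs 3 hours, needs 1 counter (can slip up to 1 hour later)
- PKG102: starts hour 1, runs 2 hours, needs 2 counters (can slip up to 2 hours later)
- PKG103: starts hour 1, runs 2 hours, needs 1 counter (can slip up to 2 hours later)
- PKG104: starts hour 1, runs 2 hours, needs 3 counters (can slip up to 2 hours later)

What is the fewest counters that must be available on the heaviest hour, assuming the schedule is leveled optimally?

Early-start (PKG100@1, PKG101@1, PKG102@1, PKG103@1, PKG104@1) gives peak 10: h1:10  h2:10  h3:4  h4:0.
Shift PKG104→3.
Schedule PKG100@1, PKG101@1, PKG102@1, PKG103@1, PKG104@3: h1:7  h2:7  h3:7  h4:3 — peak 7.

7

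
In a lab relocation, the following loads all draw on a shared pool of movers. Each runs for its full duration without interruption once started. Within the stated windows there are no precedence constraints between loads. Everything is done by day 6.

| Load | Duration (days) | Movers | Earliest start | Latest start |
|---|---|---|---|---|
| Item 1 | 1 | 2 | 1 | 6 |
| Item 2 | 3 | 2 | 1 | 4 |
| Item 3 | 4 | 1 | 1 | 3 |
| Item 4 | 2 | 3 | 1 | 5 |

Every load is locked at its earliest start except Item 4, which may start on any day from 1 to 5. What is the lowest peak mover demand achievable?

5

Item 4@1: d1:8  d2:6  d3:3  d4:1  d5:0  d6:0 → peak 8
Item 4@2: d1:5  d2:6  d3:6  d4:1  d5:0  d6:0 → peak 6
Item 4@3: d1:5  d2:3  d3:6  d4:4  d5:0  d6:0 → peak 6
Item 4@4: d1:5  d2:3  d3:3  d4:4  d5:3  d6:0 → peak 5
Item 4@5: d1:5  d2:3  d3:3  d4:1  d5:3  d6:3 → peak 5
Best is Item 4@4, peak 5.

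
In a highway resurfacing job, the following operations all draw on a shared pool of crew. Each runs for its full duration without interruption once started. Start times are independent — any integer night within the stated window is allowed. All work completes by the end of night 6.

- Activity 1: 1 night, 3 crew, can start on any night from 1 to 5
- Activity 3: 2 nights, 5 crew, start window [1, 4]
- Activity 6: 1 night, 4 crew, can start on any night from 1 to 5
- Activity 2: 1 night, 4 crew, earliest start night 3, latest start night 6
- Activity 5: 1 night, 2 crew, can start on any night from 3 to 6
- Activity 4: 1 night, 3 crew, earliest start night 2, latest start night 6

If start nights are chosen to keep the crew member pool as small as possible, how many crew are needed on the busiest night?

Early-start (Activity 1@1, Activity 3@1, Activity 6@1, Activity 2@3, Activity 5@3, Activity 4@2) gives peak 12: n1:12  n2:8  n3:6  n4:0  n5:0  n6:0.
Shift Activity 3→2, Activity 6→4, Activity 2→5, Activity 5→6, Activity 4→6.
Schedule Activity 1@1, Activity 3@2, Activity 6@4, Activity 2@5, Activity 5@6, Activity 4@6: n1:3  n2:5  n3:5  n4:4  n5:4  n6:5 — peak 5.
Total crew member-nights = 26 over 6 nights ⇒ peak ≥ ⌈26/6⌉ = 5, so 5 is optimal.

5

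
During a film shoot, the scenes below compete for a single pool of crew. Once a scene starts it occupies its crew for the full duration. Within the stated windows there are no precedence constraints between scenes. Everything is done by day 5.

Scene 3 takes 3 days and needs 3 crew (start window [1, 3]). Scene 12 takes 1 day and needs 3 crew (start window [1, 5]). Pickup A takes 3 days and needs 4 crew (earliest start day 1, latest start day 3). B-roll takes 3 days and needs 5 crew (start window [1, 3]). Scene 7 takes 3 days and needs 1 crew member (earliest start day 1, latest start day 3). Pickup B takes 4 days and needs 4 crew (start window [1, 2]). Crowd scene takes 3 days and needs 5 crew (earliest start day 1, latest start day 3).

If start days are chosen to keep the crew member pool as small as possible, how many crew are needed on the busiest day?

22

Early-start (Scene 3@1, Scene 12@1, Pickup A@1, B-roll@1, Scene 7@1, Pickup B@1, Crowd scene@1) gives peak 25: d1:25  d2:22  d3:22  d4:4  d5:0.
Shift Crowd scene→2.
Schedule Scene 3@1, Scene 12@1, Pickup A@1, B-roll@1, Scene 7@1, Pickup B@1, Crowd scene@2: d1:20  d2:22  d3:22  d4:9  d5:0 — peak 22.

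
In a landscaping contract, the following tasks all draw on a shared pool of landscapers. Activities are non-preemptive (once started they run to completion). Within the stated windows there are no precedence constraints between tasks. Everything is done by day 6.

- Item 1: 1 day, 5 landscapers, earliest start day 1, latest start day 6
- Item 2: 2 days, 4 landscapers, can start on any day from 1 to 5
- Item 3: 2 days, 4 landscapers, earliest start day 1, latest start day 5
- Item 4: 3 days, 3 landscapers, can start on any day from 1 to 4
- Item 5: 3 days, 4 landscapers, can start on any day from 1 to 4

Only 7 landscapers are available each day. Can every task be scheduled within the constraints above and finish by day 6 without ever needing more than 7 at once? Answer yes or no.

The minimum achievable peak is 8; 7 < 8, so no feasible schedule stays within the cap.

no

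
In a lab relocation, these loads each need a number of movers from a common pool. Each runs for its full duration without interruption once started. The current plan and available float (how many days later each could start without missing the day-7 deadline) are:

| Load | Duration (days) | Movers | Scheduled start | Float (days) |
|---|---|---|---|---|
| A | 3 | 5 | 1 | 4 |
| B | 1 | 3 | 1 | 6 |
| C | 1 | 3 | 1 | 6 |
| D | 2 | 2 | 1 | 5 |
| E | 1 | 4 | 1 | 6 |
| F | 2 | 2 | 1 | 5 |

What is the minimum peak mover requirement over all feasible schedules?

5

Early-start (A@1, B@1, C@1, D@1, E@1, F@1) gives peak 19: d1:19  d2:9  d3:5  d4:0  d5:0  d6:0  d7:0.
Shift B→4, C→6, D→4, E→7, F→5.
Schedule A@1, B@4, C@6, D@4, E@7, F@5: d1:5  d2:5  d3:5  d4:5  d5:4  d6:5  d7:4 — peak 5.
Total mover-days = 33 over 7 days ⇒ peak ≥ ⌈33/7⌉ = 5, so 5 is optimal.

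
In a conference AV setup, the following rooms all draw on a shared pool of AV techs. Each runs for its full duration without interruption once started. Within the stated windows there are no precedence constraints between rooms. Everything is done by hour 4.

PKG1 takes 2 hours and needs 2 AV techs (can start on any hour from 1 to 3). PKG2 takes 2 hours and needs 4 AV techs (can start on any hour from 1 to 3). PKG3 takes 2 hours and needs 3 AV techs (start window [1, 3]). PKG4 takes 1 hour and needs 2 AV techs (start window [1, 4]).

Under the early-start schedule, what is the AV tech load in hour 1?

11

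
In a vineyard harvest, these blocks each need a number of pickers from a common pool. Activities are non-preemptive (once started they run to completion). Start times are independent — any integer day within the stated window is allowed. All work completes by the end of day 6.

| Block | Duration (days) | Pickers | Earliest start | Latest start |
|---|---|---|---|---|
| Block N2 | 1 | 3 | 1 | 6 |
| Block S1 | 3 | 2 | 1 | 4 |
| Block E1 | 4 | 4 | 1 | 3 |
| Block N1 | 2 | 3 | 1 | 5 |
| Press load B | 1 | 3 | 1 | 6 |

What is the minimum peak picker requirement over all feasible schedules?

6

Early-start (Block N2@1, Block S1@1, Block E1@1, Block N1@1, Press load B@1) gives peak 15: d1:15  d2:9  d3:6  d4:4  d5:0  d6:0.
Shift Block S1→3, Block E1→3, Press load B→2.
Schedule Block N2@1, Block S1@3, Block E1@3, Block N1@1, Press load B@2: d1:6  d2:6  d3:6  d4:6  d5:6  d6:4 — peak 6.
Total picker-days = 34 over 6 days ⇒ peak ≥ ⌈34/6⌉ = 6, so 6 is optimal.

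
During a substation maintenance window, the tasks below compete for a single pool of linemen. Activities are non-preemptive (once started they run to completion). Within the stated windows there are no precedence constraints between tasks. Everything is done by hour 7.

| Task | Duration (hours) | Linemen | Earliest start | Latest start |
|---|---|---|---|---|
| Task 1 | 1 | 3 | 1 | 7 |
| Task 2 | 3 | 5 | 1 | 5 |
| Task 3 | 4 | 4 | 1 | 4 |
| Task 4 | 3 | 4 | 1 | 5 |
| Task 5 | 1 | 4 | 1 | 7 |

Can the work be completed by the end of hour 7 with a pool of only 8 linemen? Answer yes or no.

yes

Schedule Task 1@1, Task 2@1, Task 3@4, Task 4@4, Task 5@7: h1:8  h2:5  h3:5  h4:8  h5:8  h6:8  h7:8 — peak 8 ≤ 8.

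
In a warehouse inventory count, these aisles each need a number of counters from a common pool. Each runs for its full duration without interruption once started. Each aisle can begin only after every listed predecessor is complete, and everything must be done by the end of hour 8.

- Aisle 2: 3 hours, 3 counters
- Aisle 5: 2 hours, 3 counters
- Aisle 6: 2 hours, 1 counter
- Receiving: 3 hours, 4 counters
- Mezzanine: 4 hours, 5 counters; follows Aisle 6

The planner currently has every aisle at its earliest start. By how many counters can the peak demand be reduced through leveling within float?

4

Early-start peak: h1:11  h2:11  h3:12  h4:5  h5:5  h6:5  h7:0  h8:0 ⇒ 12.
Leveled (Aisle 2@1, Aisle 5@4, Aisle 6@1, Receiving@1, Mezzanine@4): h1:8  h2:8  h3:7  h4:8  h5:8  h6:5  h7:5  h8:0 ⇒ 8.
Reduction 12 − 8 = 4.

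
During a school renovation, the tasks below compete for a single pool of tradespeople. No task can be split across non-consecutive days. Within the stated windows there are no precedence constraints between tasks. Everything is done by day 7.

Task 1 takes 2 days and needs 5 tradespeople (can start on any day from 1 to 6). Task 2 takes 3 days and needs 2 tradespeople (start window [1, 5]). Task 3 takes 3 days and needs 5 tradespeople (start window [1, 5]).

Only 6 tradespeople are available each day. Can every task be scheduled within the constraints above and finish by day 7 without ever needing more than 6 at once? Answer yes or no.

no

The minimum achievable peak is 7; 6 < 7, so no feasible schedule stays within the cap.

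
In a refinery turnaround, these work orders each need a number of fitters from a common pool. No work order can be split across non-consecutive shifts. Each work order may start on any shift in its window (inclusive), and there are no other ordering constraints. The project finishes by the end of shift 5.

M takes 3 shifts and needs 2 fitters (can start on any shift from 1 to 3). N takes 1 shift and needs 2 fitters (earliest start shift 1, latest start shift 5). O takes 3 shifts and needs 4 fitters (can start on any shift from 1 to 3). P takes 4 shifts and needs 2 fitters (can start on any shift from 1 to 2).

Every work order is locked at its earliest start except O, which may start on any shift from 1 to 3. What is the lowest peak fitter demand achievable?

8

O@1: s1:10  s2:8  s3:8  s4:2  s5:0 → peak 10
O@2: s1:6  s2:8  s3:8  s4:6  s5:0 → peak 8
O@3: s1:6  s2:4  s3:8  s4:6  s5:4 → peak 8
Best is O@2, peak 8.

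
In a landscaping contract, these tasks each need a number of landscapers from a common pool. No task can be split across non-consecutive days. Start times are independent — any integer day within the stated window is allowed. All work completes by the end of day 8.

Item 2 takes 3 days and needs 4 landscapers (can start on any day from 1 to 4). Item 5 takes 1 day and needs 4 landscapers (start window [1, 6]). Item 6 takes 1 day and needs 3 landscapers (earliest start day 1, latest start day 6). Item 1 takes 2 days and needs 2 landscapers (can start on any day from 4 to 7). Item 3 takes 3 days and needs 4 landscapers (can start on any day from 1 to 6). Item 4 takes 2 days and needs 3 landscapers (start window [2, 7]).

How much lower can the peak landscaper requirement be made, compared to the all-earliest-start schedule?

8

Early-start peak: d1:15  d2:11  d3:11  d4:2  d5:2  d6:0  d7:0  d8:0 ⇒ 15.
Leveled (Item 2@1, Item 5@4, Item 6@1, Item 1@4, Item 3@5, Item 4@2): d1:7  d2:7  d3:7  d4:6  d5:6  d6:4  d7:4  d8:0 ⇒ 7.
Reduction 15 − 7 = 8.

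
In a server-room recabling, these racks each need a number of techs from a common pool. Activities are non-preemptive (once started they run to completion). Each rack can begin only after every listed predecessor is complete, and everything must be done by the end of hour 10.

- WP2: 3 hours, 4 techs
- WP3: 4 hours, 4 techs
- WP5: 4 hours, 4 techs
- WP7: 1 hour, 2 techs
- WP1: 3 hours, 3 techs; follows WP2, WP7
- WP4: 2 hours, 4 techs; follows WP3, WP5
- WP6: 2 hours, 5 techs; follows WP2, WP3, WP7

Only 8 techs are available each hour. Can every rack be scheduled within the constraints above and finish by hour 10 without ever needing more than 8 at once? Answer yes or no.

yes

Schedule WP2@5, WP3@1, WP5@1, WP7@5, WP1@8, WP4@6, WP6@8: h1:8  h2:8  h3:8  h4:8  h5:6  h6:8  h7:8  h8:8  h9:8  h10:3 — peak 8 ≤ 8.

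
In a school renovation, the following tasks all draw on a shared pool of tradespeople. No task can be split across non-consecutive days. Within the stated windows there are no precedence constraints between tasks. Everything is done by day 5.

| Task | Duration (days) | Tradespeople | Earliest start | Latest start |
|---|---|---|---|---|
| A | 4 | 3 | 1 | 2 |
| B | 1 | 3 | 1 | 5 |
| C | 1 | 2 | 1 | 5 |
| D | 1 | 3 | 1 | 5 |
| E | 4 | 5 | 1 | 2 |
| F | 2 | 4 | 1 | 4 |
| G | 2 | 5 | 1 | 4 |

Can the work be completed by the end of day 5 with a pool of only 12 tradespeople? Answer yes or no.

no

The minimum achievable peak is 13; 12 < 13, so no feasible schedule stays within the cap.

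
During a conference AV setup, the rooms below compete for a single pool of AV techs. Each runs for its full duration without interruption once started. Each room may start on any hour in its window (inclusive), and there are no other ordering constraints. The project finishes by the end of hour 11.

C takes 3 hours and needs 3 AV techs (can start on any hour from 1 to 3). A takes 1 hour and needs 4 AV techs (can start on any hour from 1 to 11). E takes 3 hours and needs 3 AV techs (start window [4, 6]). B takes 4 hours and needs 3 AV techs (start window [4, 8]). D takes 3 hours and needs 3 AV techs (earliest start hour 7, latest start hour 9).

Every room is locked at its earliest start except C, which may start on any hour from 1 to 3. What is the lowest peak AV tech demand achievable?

C@1: h1:7  h2:3  h3:3  h4:6  h5:6  h6:6  h7:6  h8:3  h9:3  h10:0  h11:0 → peak 7
C@2: h1:4  h2:3  h3:3  h4:9  h5:6  h6:6  h7:6  h8:3  h9:3  h10:0  h11:0 → peak 9
C@3: h1:4  h2:0  h3:3  h4:9  h5:9  h6:6  h7:6  h8:3  h9:3  h10:0  h11:0 → peak 9
Best is C@1, peak 7.

7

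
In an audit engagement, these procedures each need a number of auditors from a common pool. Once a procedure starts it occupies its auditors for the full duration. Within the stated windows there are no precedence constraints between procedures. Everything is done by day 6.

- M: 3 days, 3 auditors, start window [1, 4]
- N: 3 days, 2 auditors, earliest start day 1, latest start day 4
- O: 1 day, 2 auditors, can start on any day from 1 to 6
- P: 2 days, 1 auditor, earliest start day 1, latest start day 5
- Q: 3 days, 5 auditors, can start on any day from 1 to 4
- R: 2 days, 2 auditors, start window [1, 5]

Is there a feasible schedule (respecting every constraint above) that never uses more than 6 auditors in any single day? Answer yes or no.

Total auditor-days = 38; over 6 days the average is 38/6 > 6, so some day must exceed 6.

no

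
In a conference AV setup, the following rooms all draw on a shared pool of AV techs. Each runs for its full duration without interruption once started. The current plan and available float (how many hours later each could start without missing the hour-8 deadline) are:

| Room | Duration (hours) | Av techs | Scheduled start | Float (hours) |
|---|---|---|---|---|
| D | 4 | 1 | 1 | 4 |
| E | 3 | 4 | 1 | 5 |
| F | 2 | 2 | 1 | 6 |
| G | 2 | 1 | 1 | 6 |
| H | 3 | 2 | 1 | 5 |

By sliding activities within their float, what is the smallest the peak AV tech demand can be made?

4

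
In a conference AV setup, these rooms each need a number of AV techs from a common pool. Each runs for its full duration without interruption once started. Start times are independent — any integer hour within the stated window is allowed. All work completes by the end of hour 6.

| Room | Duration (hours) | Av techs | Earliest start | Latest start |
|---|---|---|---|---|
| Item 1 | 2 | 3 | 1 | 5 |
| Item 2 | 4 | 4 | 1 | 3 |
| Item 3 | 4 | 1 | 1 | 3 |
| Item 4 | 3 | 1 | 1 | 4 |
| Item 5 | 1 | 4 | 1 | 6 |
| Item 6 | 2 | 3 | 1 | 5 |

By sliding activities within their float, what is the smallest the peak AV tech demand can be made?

Early-start (Item 1@1, Item 2@1, Item 3@1, Item 4@1, Item 5@1, Item 6@1) gives peak 16: h1:16  h2:12  h3:6  h4:5  h5:0  h6:0.
Shift Item 4→3, Item 5→5, Item 6→5.
Schedule Item 1@1, Item 2@1, Item 3@1, Item 4@3, Item 5@5, Item 6@5: h1:8  h2:8  h3:6  h4:6  h5:8  h6:3 — peak 8.

8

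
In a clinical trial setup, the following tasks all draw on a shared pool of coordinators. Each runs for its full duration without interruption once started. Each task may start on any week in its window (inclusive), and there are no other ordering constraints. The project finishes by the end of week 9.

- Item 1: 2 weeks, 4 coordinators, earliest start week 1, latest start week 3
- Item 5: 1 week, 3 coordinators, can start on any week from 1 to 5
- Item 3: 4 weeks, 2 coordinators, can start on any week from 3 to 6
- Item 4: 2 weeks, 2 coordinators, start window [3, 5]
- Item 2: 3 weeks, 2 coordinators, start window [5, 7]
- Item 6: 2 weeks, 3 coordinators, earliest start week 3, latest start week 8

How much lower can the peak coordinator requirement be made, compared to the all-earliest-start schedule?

Early-start peak: w1:7  w2:4  w3:7  w4:7  w5:4  w6:4  w7:2  w8:0  w9:0 ⇒ 7.
Leveled (Item 1@1, Item 5@3, Item 3@3, Item 4@4, Item 2@6, Item 6@7): w1:4  w2:4  w3:5  w4:4  w5:4  w6:4  w7:5  w8:5  w9:0 ⇒ 5.
Reduction 7 − 5 = 2.

2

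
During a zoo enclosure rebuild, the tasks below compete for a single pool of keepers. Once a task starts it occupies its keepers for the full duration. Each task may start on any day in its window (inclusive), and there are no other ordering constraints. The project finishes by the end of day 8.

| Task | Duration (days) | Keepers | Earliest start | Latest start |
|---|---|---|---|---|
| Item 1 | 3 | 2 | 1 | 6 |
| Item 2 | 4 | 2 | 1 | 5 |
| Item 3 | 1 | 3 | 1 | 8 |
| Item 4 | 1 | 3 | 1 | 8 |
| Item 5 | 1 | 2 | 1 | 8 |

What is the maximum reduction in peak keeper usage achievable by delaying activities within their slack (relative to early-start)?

Early-start peak: d1:12  d2:4  d3:4  d4:2  d5:0  d6:0  d7:0  d8:0 ⇒ 12.
Leveled (Item 1@1, Item 2@1, Item 3@5, Item 4@6, Item 5@4): d1:4  d2:4  d3:4  d4:4  d5:3  d6:3  d7:0  d8:0 ⇒ 4.
Reduction 12 − 4 = 8.

8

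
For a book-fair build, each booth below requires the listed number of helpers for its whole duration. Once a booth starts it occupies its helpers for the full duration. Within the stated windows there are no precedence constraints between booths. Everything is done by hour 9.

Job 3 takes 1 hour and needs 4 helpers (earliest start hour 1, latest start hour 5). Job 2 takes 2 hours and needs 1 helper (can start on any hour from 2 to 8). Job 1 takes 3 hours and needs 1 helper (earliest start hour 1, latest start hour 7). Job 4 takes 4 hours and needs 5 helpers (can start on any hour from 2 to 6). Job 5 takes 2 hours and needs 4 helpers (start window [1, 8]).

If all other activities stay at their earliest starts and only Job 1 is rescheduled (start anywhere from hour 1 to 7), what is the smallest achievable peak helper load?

10

Job 1@1: h1:9  h2:11  h3:7  h4:5  h5:5  h6:0  h7:0  h8:0  h9:0 → peak 11
Job 1@2: h1:8  h2:11  h3:7  h4:6  h5:5  h6:0  h7:0  h8:0  h9:0 → peak 11
Job 1@3: h1:8  h2:10  h3:7  h4:6  h5:6  h6:0  h7:0  h8:0  h9:0 → peak 10
Job 1@4: h1:8  h2:10  h3:6  h4:6  h5:6  h6:1  h7:0  h8:0  h9:0 → peak 10
Job 1@5: h1:8  h2:10  h3:6  h4:5  h5:6  h6:1  h7:1  h8:0  h9:0 → peak 10
Job 1@6: h1:8  h2:10  h3:6  h4:5  h5:5  h6:1  h7:1  h8:1  h9:0 → peak 10
Job 1@7: h1:8  h2:10  h3:6  h4:5  h5:5  h6:0  h7:1  h8:1  h9:1 → peak 10
Best is Job 1@3, peak 10.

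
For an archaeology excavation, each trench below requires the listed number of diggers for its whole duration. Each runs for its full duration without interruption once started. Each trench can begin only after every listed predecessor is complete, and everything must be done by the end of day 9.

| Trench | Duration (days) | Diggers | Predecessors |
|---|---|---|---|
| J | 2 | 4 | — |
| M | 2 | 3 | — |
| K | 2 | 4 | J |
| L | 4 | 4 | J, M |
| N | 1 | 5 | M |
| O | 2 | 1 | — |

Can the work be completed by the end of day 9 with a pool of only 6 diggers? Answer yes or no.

The minimum achievable peak is 7; 6 < 7, so no feasible schedule stays within the cap.

no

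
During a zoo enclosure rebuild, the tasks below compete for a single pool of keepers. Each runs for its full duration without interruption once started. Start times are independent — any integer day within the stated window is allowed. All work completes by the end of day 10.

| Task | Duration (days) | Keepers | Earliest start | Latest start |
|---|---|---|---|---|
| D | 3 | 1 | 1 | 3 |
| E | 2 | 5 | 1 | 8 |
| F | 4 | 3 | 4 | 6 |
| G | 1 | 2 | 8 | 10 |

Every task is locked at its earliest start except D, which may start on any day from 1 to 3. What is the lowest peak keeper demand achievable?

D@1: d1:6  d2:6  d3:1  d4:3  d5:3  d6:3  d7:3  d8:2  d9:0  d10:0 → peak 6
D@2: d1:5  d2:6  d3:1  d4:4  d5:3  d6:3  d7:3  d8:2  d9:0  d10:0 → peak 6
D@3: d1:5  d2:5  d3:1  d4:4  d5:4  d6:3  d7:3  d8:2  d9:0  d10:0 → peak 5
Best is D@3, peak 5.

5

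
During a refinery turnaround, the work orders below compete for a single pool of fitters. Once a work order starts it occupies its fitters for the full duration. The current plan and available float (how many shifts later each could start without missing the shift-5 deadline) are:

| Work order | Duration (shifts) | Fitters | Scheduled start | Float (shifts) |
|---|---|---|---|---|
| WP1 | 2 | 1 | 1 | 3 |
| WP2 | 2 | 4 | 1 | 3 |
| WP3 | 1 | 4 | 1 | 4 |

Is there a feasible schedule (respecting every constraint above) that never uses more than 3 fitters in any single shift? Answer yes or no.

no

The minimum achievable peak is 4; 3 < 4, so no feasible schedule stays within the cap.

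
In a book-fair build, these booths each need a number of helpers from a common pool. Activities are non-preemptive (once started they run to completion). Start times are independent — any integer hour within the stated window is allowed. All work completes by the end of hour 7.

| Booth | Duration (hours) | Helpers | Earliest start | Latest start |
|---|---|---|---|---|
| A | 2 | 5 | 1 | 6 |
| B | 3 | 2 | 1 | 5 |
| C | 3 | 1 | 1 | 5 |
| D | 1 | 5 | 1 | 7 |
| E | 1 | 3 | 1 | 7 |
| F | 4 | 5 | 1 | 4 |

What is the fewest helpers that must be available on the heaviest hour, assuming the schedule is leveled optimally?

8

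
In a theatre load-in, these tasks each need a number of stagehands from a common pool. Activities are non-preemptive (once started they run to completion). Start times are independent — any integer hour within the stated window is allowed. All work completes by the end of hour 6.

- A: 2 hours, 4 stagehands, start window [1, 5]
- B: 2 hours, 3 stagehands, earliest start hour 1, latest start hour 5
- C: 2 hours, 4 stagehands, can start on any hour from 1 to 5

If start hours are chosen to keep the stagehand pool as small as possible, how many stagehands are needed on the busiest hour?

4

Early-start (A@1, B@1, C@1) gives peak 11: h1:11  h2:11  h3:0  h4:0  h5:0  h6:0.
Shift B→3, C→5.
Schedule A@1, B@3, C@5: h1:4  h2:4  h3:3  h4:3  h5:4  h6:4 — peak 4.
Total stagehand-hours = 22 over 6 hours ⇒ peak ≥ ⌈22/6⌉ = 4, so 4 is optimal.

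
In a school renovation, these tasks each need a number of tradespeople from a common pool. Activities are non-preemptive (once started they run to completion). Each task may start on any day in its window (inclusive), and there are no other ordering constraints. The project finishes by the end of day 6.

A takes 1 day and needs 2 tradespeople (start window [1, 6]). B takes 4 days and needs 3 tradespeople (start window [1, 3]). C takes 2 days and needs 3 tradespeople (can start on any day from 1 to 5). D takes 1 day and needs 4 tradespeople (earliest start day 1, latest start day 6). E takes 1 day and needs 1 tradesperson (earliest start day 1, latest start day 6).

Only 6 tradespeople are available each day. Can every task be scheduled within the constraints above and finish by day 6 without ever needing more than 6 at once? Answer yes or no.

Schedule A@1, B@1, C@2, D@5, E@1: d1:6  d2:6  d3:6  d4:3  d5:4  d6:0 — peak 6 ≤ 6.

yes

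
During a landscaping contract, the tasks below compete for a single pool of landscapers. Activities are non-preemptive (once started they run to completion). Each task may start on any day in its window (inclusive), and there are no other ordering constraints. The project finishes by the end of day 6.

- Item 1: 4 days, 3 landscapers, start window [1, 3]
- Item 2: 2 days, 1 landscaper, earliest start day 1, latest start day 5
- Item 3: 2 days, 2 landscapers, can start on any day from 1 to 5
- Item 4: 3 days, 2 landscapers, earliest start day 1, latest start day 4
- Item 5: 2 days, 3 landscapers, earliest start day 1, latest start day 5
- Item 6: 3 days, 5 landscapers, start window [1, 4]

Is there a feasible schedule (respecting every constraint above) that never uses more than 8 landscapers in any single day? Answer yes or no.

yes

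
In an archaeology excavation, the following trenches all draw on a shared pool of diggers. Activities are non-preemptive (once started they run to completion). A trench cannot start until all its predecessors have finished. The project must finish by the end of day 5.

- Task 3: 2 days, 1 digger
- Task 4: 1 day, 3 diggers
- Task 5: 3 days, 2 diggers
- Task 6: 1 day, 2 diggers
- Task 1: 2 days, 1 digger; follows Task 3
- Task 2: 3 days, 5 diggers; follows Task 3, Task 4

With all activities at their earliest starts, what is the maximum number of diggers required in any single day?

8

Early-start schedule: Task 3@1, Task 4@1, Task 5@1, Task 6@1, Task 1@3, Task 2@3.
Load per day: day 1: 8, day 2: 3, day 3: 8, day 4: 6, day 5: 5.
Peak is 8.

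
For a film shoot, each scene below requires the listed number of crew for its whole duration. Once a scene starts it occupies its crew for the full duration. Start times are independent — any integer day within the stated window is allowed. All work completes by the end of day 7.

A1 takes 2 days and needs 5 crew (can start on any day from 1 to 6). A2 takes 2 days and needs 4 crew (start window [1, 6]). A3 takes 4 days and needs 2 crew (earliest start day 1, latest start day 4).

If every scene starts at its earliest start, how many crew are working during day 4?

2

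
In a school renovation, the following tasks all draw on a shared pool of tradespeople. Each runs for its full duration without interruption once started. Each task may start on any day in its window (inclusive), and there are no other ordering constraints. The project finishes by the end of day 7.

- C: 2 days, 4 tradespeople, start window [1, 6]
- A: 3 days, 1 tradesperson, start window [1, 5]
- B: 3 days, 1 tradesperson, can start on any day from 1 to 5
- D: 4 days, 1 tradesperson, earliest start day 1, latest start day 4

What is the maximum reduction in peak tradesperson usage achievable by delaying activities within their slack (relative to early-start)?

3

Early-start peak: d1:7  d2:7  d3:3  d4:1  d5:0  d6:0  d7:0 ⇒ 7.
Leveled (C@1, A@3, B@3, D@3): d1:4  d2:4  d3:3  d4:3  d5:3  d6:1  d7:0 ⇒ 4.
Reduction 7 − 4 = 3.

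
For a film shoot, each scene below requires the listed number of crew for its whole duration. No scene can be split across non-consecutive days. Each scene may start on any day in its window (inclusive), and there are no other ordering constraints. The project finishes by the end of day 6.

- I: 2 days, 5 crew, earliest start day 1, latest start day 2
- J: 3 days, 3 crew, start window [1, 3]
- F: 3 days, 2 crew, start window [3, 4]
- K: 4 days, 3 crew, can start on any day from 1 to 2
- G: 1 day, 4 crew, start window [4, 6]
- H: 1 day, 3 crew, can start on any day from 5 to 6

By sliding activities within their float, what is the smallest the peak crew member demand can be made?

8

Early-start (I@1, J@1, F@3, K@1, G@4, H@5) gives peak 11: d1:11  d2:11  d3:8  d4:9  d5:5  d6:0.
Shift J→3, G→6.
Schedule I@1, J@3, F@3, K@1, G@6, H@5: d1:8  d2:8  d3:8  d4:8  d5:8  d6:4 — peak 8.
Total crew member-days = 44 over 6 days ⇒ peak ≥ ⌈44/6⌉ = 8, so 8 is optimal.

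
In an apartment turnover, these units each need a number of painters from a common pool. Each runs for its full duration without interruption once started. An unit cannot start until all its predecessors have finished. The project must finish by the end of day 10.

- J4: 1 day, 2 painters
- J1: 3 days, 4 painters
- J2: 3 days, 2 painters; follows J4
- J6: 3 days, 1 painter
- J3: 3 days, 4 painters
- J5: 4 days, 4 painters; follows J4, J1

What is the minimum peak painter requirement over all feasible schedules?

Early-start (J4@1, J1@1, J2@2, J6@1, J3@1, J5@4) gives peak 11: d1:11  d2:11  d3:11  d4:6  d5:4  d6:4  d7:4  d8:0  d9:0  d10:0.
Shift J6→5, J3→4, J5→7.
Schedule J4@1, J1@1, J2@2, J6@5, J3@4, J5@7: d1:6  d2:6  d3:6  d4:6  d5:5  d6:5  d7:5  d8:4  d9:4  d10:4 — peak 6.
Total painter-days = 51 over 10 days ⇒ peak ≥ ⌈51/10⌉ = 6, so 6 is optimal.

6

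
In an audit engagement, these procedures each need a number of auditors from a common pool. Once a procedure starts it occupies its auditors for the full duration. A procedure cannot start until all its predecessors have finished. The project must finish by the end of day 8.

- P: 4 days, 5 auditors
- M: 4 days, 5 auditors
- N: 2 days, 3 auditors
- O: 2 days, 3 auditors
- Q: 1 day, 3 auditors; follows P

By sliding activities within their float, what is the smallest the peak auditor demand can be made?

Early-start (P@1, M@1, N@1, O@1, Q@5) gives peak 16: d1:16  d2:16  d3:10  d4:10  d5:3  d6:0  d7:0  d8:0.
Shift M→5, O→3.
Schedule P@1, M@5, N@1, O@3, Q@5: d1:8  d2:8  d3:8  d4:8  d5:8  d6:5  d7:5  d8:5 — peak 8.

8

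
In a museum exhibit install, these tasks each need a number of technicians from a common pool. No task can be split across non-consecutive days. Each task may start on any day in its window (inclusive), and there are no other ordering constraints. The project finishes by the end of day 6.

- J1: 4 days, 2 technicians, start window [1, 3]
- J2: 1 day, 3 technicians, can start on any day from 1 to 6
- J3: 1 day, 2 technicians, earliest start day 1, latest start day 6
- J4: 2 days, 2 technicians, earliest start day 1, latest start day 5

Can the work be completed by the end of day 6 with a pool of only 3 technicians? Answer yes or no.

no

The minimum achievable peak is 4; 3 < 4, so no feasible schedule stays within the cap.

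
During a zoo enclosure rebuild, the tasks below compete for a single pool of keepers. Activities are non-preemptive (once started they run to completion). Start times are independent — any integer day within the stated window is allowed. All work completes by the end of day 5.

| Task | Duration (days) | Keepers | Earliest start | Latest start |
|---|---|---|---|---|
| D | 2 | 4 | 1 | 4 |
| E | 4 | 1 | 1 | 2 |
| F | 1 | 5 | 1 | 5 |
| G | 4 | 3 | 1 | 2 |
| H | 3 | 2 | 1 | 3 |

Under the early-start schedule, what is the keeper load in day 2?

10

At early start, day 2 has: D, E, G, H.
Demand: 4 + 1 + 3 + 2 = 10.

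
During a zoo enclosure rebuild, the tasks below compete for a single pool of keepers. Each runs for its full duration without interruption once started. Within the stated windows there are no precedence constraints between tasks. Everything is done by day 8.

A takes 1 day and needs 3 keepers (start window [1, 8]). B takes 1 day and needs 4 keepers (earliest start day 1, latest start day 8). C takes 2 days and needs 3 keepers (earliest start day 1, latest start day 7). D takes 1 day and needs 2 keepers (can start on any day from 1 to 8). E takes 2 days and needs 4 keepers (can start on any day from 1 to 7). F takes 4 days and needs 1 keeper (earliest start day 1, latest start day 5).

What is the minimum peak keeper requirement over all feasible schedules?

4

Early-start (A@1, B@1, C@1, D@1, E@1, F@1) gives peak 17: d1:17  d2:8  d3:1  d4:1  d5:0  d6:0  d7:0  d8:0.
Shift B→2, C→3, D→5, E→7, F→3.
Schedule A@1, B@2, C@3, D@5, E@7, F@3: d1:3  d2:4  d3:4  d4:4  d5:3  d6:1  d7:4  d8:4 — peak 4.
Total keeper-days = 27 over 8 days ⇒ peak ≥ ⌈27/8⌉ = 4, so 4 is optimal.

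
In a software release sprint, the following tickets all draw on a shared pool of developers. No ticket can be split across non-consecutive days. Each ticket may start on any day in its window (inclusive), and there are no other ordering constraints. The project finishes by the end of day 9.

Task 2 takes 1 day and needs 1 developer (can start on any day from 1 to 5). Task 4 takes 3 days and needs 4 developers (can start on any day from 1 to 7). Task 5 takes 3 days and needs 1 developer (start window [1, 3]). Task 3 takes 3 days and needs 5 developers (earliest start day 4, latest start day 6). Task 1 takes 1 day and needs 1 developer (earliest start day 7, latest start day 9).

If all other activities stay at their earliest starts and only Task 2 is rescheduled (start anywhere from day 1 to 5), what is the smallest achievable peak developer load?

6

Task 2@1: d1:6  d2:5  d3:5  d4:5  d5:5  d6:5  d7:1  d8:0  d9:0 → peak 6
Task 2@2: d1:5  d2:6  d3:5  d4:5  d5:5  d6:5  d7:1  d8:0  d9:0 → peak 6
Task 2@3: d1:5  d2:5  d3:6  d4:5  d5:5  d6:5  d7:1  d8:0  d9:0 → peak 6
Task 2@4: d1:5  d2:5  d3:5  d4:6  d5:5  d6:5  d7:1  d8:0  d9:0 → peak 6
Task 2@5: d1:5  d2:5  d3:5  d4:5  d5:6  d6:5  d7:1  d8:0  d9:0 → peak 6
Best is Task 2@1, peak 6.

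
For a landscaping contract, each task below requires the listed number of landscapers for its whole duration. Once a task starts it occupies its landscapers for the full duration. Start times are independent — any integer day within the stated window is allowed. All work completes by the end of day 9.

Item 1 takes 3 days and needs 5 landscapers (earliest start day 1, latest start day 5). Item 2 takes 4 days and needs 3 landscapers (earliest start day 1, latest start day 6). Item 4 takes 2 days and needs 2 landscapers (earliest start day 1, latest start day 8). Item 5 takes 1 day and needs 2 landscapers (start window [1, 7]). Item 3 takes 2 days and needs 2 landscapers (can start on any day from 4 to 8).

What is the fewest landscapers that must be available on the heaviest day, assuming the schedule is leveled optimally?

5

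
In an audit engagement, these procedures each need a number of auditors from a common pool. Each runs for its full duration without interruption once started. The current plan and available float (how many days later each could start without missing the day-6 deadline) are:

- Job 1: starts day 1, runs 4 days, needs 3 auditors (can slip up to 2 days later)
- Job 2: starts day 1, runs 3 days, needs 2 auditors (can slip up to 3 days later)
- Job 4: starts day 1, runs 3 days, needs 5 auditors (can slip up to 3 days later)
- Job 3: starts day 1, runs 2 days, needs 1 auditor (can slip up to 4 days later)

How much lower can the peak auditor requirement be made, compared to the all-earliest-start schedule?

3

Early-start peak: d1:11  d2:11  d3:10  d4:3  d5:0  d6:0 ⇒ 11.
Leveled (Job 1@1, Job 2@1, Job 4@4, Job 3@1): d1:6  d2:6  d3:5  d4:8  d5:5  d6:5 ⇒ 8.
Reduction 11 − 8 = 3.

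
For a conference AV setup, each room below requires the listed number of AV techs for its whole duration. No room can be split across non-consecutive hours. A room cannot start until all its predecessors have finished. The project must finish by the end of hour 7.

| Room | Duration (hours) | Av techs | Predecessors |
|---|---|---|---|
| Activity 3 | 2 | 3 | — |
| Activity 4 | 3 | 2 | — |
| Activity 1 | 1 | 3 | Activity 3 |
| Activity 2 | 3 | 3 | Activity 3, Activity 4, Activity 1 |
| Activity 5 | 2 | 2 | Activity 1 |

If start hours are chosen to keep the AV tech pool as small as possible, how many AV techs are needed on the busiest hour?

Schedule Activity 3@1, Activity 4@1, Activity 1@3, Activity 2@4, Activity 5@4: h1:5  h2:5  h3:5  h4:5  h5:5  h6:3  h7:0 — peak 5.
No arrangement of the 17 feasible schedules does better.

5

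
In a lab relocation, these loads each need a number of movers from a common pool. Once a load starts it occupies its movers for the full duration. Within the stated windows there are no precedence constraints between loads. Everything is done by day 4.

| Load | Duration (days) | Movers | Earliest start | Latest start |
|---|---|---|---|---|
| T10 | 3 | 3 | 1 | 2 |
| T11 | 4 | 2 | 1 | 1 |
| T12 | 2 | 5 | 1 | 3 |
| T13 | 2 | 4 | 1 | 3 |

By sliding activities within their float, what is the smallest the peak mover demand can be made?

10

Early-start (T10@1, T11@1, T12@1, T13@1) gives peak 14: d1:14  d2:14  d3:5  d4:2.
Shift T13→3.
Schedule T10@1, T11@1, T12@1, T13@3: d1:10  d2:10  d3:9  d4:6 — peak 10.
No arrangement of the 18 feasible schedules does better.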